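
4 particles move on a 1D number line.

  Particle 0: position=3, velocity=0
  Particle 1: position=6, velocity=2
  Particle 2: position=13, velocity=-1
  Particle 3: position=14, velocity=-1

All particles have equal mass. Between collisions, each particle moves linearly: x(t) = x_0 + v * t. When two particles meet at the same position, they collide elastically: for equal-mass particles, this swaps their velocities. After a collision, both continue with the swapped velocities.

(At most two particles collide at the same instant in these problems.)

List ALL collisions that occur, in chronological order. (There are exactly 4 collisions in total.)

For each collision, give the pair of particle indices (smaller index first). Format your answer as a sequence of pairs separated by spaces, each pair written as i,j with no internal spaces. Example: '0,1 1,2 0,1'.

Answer: 1,2 2,3 0,1 1,2

Derivation:
Collision at t=7/3: particles 1 and 2 swap velocities; positions: p0=3 p1=32/3 p2=32/3 p3=35/3; velocities now: v0=0 v1=-1 v2=2 v3=-1
Collision at t=8/3: particles 2 and 3 swap velocities; positions: p0=3 p1=31/3 p2=34/3 p3=34/3; velocities now: v0=0 v1=-1 v2=-1 v3=2
Collision at t=10: particles 0 and 1 swap velocities; positions: p0=3 p1=3 p2=4 p3=26; velocities now: v0=-1 v1=0 v2=-1 v3=2
Collision at t=11: particles 1 and 2 swap velocities; positions: p0=2 p1=3 p2=3 p3=28; velocities now: v0=-1 v1=-1 v2=0 v3=2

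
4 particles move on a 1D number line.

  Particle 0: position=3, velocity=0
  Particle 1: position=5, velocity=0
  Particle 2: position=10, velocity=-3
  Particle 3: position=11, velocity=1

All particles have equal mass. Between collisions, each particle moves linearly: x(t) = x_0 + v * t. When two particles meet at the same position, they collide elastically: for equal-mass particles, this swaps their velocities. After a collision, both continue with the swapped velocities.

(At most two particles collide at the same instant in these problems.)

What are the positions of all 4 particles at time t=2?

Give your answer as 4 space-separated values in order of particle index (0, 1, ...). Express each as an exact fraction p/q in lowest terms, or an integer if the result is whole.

Answer: 3 4 5 13

Derivation:
Collision at t=5/3: particles 1 and 2 swap velocities; positions: p0=3 p1=5 p2=5 p3=38/3; velocities now: v0=0 v1=-3 v2=0 v3=1
Advance to t=2 (no further collisions before then); velocities: v0=0 v1=-3 v2=0 v3=1; positions = 3 4 5 13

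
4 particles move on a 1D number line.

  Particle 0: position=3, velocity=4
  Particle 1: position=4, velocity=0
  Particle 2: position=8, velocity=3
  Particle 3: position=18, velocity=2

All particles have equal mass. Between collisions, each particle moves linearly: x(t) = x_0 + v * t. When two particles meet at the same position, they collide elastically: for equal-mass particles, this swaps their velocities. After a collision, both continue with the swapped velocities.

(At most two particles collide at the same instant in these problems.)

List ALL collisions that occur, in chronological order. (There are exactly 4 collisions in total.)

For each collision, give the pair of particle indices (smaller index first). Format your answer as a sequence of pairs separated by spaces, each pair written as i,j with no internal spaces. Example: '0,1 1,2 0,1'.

Answer: 0,1 1,2 2,3 1,2

Derivation:
Collision at t=1/4: particles 0 and 1 swap velocities; positions: p0=4 p1=4 p2=35/4 p3=37/2; velocities now: v0=0 v1=4 v2=3 v3=2
Collision at t=5: particles 1 and 2 swap velocities; positions: p0=4 p1=23 p2=23 p3=28; velocities now: v0=0 v1=3 v2=4 v3=2
Collision at t=15/2: particles 2 and 3 swap velocities; positions: p0=4 p1=61/2 p2=33 p3=33; velocities now: v0=0 v1=3 v2=2 v3=4
Collision at t=10: particles 1 and 2 swap velocities; positions: p0=4 p1=38 p2=38 p3=43; velocities now: v0=0 v1=2 v2=3 v3=4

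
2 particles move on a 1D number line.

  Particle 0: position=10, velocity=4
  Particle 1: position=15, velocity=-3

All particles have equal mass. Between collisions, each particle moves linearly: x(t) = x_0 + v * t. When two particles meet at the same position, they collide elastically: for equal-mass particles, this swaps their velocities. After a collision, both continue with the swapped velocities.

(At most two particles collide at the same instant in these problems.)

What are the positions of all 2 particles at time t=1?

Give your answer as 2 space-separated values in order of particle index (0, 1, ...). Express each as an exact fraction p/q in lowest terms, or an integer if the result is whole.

Collision at t=5/7: particles 0 and 1 swap velocities; positions: p0=90/7 p1=90/7; velocities now: v0=-3 v1=4
Advance to t=1 (no further collisions before then); velocities: v0=-3 v1=4; positions = 12 14

Answer: 12 14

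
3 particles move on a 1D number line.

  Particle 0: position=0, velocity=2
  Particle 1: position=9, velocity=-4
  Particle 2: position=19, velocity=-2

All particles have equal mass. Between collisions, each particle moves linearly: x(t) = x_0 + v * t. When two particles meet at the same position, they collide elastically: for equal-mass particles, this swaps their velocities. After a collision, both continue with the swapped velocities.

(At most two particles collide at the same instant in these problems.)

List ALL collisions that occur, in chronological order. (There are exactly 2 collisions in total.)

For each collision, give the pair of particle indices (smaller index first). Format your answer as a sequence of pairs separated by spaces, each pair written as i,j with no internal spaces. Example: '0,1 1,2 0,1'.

Collision at t=3/2: particles 0 and 1 swap velocities; positions: p0=3 p1=3 p2=16; velocities now: v0=-4 v1=2 v2=-2
Collision at t=19/4: particles 1 and 2 swap velocities; positions: p0=-10 p1=19/2 p2=19/2; velocities now: v0=-4 v1=-2 v2=2

Answer: 0,1 1,2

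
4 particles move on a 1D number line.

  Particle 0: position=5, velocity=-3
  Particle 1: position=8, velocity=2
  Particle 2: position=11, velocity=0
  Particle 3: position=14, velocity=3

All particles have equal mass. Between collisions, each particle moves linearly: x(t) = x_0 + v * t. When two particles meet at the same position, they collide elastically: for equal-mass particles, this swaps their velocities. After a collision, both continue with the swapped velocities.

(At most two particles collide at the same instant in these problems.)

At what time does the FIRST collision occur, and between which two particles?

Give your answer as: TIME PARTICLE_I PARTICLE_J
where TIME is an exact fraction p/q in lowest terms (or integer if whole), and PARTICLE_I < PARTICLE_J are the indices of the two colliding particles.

Pair (0,1): pos 5,8 vel -3,2 -> not approaching (rel speed -5 <= 0)
Pair (1,2): pos 8,11 vel 2,0 -> gap=3, closing at 2/unit, collide at t=3/2
Pair (2,3): pos 11,14 vel 0,3 -> not approaching (rel speed -3 <= 0)
Earliest collision: t=3/2 between 1 and 2

Answer: 3/2 1 2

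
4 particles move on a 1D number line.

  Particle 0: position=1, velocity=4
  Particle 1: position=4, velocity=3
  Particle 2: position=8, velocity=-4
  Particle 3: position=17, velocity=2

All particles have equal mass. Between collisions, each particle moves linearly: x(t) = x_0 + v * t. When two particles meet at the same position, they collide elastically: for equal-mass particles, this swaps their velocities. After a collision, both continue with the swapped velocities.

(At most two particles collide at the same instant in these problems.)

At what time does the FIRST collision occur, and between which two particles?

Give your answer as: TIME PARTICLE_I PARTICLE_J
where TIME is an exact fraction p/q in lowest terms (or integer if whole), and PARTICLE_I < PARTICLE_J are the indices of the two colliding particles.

Answer: 4/7 1 2

Derivation:
Pair (0,1): pos 1,4 vel 4,3 -> gap=3, closing at 1/unit, collide at t=3
Pair (1,2): pos 4,8 vel 3,-4 -> gap=4, closing at 7/unit, collide at t=4/7
Pair (2,3): pos 8,17 vel -4,2 -> not approaching (rel speed -6 <= 0)
Earliest collision: t=4/7 between 1 and 2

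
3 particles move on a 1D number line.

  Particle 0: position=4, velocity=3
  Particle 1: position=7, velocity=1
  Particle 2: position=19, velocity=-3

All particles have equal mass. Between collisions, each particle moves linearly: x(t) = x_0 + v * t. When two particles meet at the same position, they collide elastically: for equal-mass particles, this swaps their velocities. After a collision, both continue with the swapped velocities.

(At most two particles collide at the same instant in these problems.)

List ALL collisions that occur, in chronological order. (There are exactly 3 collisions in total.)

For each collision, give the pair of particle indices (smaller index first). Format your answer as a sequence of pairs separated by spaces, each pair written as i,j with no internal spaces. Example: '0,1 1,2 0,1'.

Answer: 0,1 1,2 0,1

Derivation:
Collision at t=3/2: particles 0 and 1 swap velocities; positions: p0=17/2 p1=17/2 p2=29/2; velocities now: v0=1 v1=3 v2=-3
Collision at t=5/2: particles 1 and 2 swap velocities; positions: p0=19/2 p1=23/2 p2=23/2; velocities now: v0=1 v1=-3 v2=3
Collision at t=3: particles 0 and 1 swap velocities; positions: p0=10 p1=10 p2=13; velocities now: v0=-3 v1=1 v2=3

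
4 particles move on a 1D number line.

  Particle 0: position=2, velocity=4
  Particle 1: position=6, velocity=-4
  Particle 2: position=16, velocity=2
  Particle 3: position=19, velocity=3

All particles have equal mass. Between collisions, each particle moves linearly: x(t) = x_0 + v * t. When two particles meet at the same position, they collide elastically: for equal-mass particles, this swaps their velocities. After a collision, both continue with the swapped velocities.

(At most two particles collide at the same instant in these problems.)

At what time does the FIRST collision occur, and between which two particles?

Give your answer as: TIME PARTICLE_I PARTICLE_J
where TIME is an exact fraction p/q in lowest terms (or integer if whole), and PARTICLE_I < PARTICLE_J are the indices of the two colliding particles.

Answer: 1/2 0 1

Derivation:
Pair (0,1): pos 2,6 vel 4,-4 -> gap=4, closing at 8/unit, collide at t=1/2
Pair (1,2): pos 6,16 vel -4,2 -> not approaching (rel speed -6 <= 0)
Pair (2,3): pos 16,19 vel 2,3 -> not approaching (rel speed -1 <= 0)
Earliest collision: t=1/2 between 0 and 1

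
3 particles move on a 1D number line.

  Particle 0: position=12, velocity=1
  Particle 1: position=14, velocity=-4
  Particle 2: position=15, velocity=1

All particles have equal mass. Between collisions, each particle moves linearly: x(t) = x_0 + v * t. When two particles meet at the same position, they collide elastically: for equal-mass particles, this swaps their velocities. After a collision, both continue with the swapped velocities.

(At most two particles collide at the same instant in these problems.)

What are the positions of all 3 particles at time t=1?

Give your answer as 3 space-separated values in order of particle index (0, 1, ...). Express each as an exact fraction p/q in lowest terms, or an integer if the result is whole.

Collision at t=2/5: particles 0 and 1 swap velocities; positions: p0=62/5 p1=62/5 p2=77/5; velocities now: v0=-4 v1=1 v2=1
Advance to t=1 (no further collisions before then); velocities: v0=-4 v1=1 v2=1; positions = 10 13 16

Answer: 10 13 16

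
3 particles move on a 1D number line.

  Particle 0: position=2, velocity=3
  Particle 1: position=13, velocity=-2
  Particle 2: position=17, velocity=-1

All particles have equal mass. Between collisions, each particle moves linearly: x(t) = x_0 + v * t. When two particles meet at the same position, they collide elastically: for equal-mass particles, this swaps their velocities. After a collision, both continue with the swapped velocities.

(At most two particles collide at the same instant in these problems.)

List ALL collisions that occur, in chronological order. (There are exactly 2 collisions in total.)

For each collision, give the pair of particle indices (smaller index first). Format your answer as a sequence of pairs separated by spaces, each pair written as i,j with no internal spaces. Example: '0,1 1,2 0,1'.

Collision at t=11/5: particles 0 and 1 swap velocities; positions: p0=43/5 p1=43/5 p2=74/5; velocities now: v0=-2 v1=3 v2=-1
Collision at t=15/4: particles 1 and 2 swap velocities; positions: p0=11/2 p1=53/4 p2=53/4; velocities now: v0=-2 v1=-1 v2=3

Answer: 0,1 1,2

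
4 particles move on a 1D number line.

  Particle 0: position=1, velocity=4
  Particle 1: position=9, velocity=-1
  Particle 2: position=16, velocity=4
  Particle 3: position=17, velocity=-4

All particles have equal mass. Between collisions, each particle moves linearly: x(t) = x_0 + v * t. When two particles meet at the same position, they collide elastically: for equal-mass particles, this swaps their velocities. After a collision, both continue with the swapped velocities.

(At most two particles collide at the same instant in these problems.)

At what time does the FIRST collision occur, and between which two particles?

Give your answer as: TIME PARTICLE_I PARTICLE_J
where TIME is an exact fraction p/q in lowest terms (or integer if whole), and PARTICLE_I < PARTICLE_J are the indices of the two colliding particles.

Pair (0,1): pos 1,9 vel 4,-1 -> gap=8, closing at 5/unit, collide at t=8/5
Pair (1,2): pos 9,16 vel -1,4 -> not approaching (rel speed -5 <= 0)
Pair (2,3): pos 16,17 vel 4,-4 -> gap=1, closing at 8/unit, collide at t=1/8
Earliest collision: t=1/8 between 2 and 3

Answer: 1/8 2 3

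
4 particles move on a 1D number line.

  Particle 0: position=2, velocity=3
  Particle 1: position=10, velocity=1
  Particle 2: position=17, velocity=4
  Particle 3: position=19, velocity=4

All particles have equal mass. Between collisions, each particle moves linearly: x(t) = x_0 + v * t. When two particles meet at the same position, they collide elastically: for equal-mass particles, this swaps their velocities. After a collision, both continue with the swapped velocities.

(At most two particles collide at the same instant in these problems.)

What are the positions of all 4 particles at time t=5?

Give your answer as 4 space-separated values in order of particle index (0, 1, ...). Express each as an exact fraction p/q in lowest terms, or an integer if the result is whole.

Collision at t=4: particles 0 and 1 swap velocities; positions: p0=14 p1=14 p2=33 p3=35; velocities now: v0=1 v1=3 v2=4 v3=4
Advance to t=5 (no further collisions before then); velocities: v0=1 v1=3 v2=4 v3=4; positions = 15 17 37 39

Answer: 15 17 37 39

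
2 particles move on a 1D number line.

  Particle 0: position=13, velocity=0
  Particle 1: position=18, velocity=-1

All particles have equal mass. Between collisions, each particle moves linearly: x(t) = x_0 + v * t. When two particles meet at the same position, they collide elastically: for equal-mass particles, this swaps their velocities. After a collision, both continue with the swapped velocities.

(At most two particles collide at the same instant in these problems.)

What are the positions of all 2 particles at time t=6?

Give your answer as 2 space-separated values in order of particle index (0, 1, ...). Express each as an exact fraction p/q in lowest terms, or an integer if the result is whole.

Answer: 12 13

Derivation:
Collision at t=5: particles 0 and 1 swap velocities; positions: p0=13 p1=13; velocities now: v0=-1 v1=0
Advance to t=6 (no further collisions before then); velocities: v0=-1 v1=0; positions = 12 13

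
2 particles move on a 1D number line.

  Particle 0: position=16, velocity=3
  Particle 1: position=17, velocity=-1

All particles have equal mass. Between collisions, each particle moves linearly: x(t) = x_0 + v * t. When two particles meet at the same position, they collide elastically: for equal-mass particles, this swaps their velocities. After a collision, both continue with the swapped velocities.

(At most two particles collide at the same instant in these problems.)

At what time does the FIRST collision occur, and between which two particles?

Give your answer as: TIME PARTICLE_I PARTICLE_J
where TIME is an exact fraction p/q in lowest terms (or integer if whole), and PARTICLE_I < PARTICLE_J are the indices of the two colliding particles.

Answer: 1/4 0 1

Derivation:
Pair (0,1): pos 16,17 vel 3,-1 -> gap=1, closing at 4/unit, collide at t=1/4
Earliest collision: t=1/4 between 0 and 1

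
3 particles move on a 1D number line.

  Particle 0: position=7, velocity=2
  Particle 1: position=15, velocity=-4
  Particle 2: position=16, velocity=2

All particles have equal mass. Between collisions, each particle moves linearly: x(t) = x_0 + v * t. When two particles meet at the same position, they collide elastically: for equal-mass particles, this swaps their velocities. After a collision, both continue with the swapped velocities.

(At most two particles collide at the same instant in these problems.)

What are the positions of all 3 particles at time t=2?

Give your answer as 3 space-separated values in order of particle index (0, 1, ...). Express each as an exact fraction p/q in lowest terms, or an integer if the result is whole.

Answer: 7 11 20

Derivation:
Collision at t=4/3: particles 0 and 1 swap velocities; positions: p0=29/3 p1=29/3 p2=56/3; velocities now: v0=-4 v1=2 v2=2
Advance to t=2 (no further collisions before then); velocities: v0=-4 v1=2 v2=2; positions = 7 11 20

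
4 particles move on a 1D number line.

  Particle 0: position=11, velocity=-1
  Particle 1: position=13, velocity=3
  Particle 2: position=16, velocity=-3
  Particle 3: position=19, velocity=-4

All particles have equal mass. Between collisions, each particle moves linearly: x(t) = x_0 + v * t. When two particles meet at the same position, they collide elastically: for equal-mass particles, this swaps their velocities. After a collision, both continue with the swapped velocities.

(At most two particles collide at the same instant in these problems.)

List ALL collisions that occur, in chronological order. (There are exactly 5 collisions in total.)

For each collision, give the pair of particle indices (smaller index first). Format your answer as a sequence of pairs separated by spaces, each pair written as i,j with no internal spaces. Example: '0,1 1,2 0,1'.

Answer: 1,2 2,3 0,1 1,2 0,1

Derivation:
Collision at t=1/2: particles 1 and 2 swap velocities; positions: p0=21/2 p1=29/2 p2=29/2 p3=17; velocities now: v0=-1 v1=-3 v2=3 v3=-4
Collision at t=6/7: particles 2 and 3 swap velocities; positions: p0=71/7 p1=94/7 p2=109/7 p3=109/7; velocities now: v0=-1 v1=-3 v2=-4 v3=3
Collision at t=5/2: particles 0 and 1 swap velocities; positions: p0=17/2 p1=17/2 p2=9 p3=41/2; velocities now: v0=-3 v1=-1 v2=-4 v3=3
Collision at t=8/3: particles 1 and 2 swap velocities; positions: p0=8 p1=25/3 p2=25/3 p3=21; velocities now: v0=-3 v1=-4 v2=-1 v3=3
Collision at t=3: particles 0 and 1 swap velocities; positions: p0=7 p1=7 p2=8 p3=22; velocities now: v0=-4 v1=-3 v2=-1 v3=3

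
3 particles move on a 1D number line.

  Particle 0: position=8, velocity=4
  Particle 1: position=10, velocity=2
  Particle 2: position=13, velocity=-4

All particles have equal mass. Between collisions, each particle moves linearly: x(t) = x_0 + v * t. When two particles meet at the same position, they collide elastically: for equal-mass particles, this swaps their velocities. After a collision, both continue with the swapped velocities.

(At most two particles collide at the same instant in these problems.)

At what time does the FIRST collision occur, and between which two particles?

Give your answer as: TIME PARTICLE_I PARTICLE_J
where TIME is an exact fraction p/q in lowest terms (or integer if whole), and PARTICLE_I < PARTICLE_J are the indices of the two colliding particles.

Answer: 1/2 1 2

Derivation:
Pair (0,1): pos 8,10 vel 4,2 -> gap=2, closing at 2/unit, collide at t=1
Pair (1,2): pos 10,13 vel 2,-4 -> gap=3, closing at 6/unit, collide at t=1/2
Earliest collision: t=1/2 between 1 and 2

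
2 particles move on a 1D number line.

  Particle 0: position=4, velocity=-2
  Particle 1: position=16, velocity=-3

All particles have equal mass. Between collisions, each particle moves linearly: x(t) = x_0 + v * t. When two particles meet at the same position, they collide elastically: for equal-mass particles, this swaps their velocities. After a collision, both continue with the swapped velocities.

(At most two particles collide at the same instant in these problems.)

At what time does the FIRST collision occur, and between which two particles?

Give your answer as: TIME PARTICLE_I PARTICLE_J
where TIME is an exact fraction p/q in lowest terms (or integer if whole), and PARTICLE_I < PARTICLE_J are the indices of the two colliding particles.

Pair (0,1): pos 4,16 vel -2,-3 -> gap=12, closing at 1/unit, collide at t=12
Earliest collision: t=12 between 0 and 1

Answer: 12 0 1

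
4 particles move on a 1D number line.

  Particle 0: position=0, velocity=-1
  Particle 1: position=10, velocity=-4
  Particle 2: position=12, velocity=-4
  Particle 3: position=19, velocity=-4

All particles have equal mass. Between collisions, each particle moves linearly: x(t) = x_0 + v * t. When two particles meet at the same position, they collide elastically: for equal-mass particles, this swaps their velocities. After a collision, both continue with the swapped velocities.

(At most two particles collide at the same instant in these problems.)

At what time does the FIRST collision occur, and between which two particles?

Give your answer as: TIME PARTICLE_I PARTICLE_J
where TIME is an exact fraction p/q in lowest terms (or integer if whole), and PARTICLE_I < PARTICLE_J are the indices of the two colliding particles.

Pair (0,1): pos 0,10 vel -1,-4 -> gap=10, closing at 3/unit, collide at t=10/3
Pair (1,2): pos 10,12 vel -4,-4 -> not approaching (rel speed 0 <= 0)
Pair (2,3): pos 12,19 vel -4,-4 -> not approaching (rel speed 0 <= 0)
Earliest collision: t=10/3 between 0 and 1

Answer: 10/3 0 1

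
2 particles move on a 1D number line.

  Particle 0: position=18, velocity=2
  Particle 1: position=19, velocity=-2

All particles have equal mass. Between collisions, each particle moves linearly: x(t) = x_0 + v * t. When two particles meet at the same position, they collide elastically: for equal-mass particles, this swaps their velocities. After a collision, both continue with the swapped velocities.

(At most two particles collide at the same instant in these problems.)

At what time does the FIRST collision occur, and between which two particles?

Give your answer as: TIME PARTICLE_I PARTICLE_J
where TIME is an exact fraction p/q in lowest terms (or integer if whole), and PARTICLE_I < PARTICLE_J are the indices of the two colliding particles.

Answer: 1/4 0 1

Derivation:
Pair (0,1): pos 18,19 vel 2,-2 -> gap=1, closing at 4/unit, collide at t=1/4
Earliest collision: t=1/4 between 0 and 1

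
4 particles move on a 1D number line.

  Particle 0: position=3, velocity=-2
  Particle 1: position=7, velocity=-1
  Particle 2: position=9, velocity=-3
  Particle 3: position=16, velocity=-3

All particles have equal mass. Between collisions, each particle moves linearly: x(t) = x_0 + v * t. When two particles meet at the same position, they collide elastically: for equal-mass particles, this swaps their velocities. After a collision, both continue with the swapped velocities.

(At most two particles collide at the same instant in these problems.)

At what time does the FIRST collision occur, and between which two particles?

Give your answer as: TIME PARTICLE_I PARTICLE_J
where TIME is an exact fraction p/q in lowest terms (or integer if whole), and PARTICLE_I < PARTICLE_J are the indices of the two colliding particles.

Pair (0,1): pos 3,7 vel -2,-1 -> not approaching (rel speed -1 <= 0)
Pair (1,2): pos 7,9 vel -1,-3 -> gap=2, closing at 2/unit, collide at t=1
Pair (2,3): pos 9,16 vel -3,-3 -> not approaching (rel speed 0 <= 0)
Earliest collision: t=1 between 1 and 2

Answer: 1 1 2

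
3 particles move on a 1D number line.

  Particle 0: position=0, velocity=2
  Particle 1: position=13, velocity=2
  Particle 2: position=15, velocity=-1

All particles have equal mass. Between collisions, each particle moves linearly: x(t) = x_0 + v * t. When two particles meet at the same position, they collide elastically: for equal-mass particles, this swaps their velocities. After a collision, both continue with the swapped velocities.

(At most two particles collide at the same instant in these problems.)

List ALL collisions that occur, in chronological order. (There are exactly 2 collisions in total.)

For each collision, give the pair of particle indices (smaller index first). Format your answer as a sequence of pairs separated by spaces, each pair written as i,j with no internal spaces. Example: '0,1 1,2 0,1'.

Answer: 1,2 0,1

Derivation:
Collision at t=2/3: particles 1 and 2 swap velocities; positions: p0=4/3 p1=43/3 p2=43/3; velocities now: v0=2 v1=-1 v2=2
Collision at t=5: particles 0 and 1 swap velocities; positions: p0=10 p1=10 p2=23; velocities now: v0=-1 v1=2 v2=2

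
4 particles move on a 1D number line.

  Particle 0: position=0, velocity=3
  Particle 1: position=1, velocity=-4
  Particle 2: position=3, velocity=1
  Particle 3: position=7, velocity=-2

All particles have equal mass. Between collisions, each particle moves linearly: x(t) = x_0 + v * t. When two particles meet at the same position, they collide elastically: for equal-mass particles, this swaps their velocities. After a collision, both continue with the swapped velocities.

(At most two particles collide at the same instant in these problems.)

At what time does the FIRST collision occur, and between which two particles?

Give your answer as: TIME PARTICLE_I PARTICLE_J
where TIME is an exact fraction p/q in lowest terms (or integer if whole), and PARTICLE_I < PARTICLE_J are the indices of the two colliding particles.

Answer: 1/7 0 1

Derivation:
Pair (0,1): pos 0,1 vel 3,-4 -> gap=1, closing at 7/unit, collide at t=1/7
Pair (1,2): pos 1,3 vel -4,1 -> not approaching (rel speed -5 <= 0)
Pair (2,3): pos 3,7 vel 1,-2 -> gap=4, closing at 3/unit, collide at t=4/3
Earliest collision: t=1/7 between 0 and 1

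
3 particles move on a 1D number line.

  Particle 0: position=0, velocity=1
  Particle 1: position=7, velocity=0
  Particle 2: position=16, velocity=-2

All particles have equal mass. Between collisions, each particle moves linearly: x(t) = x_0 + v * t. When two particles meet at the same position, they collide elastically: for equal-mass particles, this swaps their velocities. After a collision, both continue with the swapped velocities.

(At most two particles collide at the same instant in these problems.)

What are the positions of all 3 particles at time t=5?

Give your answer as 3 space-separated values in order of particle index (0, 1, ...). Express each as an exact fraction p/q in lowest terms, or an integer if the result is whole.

Answer: 5 6 7

Derivation:
Collision at t=9/2: particles 1 and 2 swap velocities; positions: p0=9/2 p1=7 p2=7; velocities now: v0=1 v1=-2 v2=0
Advance to t=5 (no further collisions before then); velocities: v0=1 v1=-2 v2=0; positions = 5 6 7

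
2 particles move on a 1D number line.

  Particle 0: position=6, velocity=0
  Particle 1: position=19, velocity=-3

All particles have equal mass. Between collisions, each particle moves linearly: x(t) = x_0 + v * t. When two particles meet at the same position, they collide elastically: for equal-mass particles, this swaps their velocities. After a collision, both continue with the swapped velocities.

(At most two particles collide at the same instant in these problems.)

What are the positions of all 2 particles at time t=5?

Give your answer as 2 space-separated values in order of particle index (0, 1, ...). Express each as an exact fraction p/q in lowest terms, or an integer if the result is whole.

Collision at t=13/3: particles 0 and 1 swap velocities; positions: p0=6 p1=6; velocities now: v0=-3 v1=0
Advance to t=5 (no further collisions before then); velocities: v0=-3 v1=0; positions = 4 6

Answer: 4 6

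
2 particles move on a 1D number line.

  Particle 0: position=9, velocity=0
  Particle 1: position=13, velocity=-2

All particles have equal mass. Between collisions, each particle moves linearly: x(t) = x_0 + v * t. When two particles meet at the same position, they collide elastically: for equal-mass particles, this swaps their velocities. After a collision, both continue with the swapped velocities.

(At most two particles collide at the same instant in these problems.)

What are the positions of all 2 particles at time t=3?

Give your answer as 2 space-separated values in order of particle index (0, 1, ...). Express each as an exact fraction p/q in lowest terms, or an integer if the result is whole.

Collision at t=2: particles 0 and 1 swap velocities; positions: p0=9 p1=9; velocities now: v0=-2 v1=0
Advance to t=3 (no further collisions before then); velocities: v0=-2 v1=0; positions = 7 9

Answer: 7 9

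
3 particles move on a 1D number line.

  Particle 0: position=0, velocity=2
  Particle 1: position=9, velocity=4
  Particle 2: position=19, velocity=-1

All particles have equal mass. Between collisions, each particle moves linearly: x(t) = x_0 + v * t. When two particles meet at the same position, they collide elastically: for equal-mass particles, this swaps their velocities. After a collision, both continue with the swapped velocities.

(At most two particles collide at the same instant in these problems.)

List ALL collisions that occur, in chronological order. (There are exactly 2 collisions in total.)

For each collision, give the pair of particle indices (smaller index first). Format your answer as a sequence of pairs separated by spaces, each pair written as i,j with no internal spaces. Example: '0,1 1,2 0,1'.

Answer: 1,2 0,1

Derivation:
Collision at t=2: particles 1 and 2 swap velocities; positions: p0=4 p1=17 p2=17; velocities now: v0=2 v1=-1 v2=4
Collision at t=19/3: particles 0 and 1 swap velocities; positions: p0=38/3 p1=38/3 p2=103/3; velocities now: v0=-1 v1=2 v2=4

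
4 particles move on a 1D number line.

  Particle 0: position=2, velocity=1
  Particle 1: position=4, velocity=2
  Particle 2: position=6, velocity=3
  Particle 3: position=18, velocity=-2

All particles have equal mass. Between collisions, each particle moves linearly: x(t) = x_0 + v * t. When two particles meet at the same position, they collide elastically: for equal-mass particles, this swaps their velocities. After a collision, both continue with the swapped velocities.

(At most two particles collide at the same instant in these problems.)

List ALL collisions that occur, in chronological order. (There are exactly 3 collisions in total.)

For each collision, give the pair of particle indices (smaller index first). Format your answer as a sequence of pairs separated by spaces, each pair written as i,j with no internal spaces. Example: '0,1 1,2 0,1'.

Answer: 2,3 1,2 0,1

Derivation:
Collision at t=12/5: particles 2 and 3 swap velocities; positions: p0=22/5 p1=44/5 p2=66/5 p3=66/5; velocities now: v0=1 v1=2 v2=-2 v3=3
Collision at t=7/2: particles 1 and 2 swap velocities; positions: p0=11/2 p1=11 p2=11 p3=33/2; velocities now: v0=1 v1=-2 v2=2 v3=3
Collision at t=16/3: particles 0 and 1 swap velocities; positions: p0=22/3 p1=22/3 p2=44/3 p3=22; velocities now: v0=-2 v1=1 v2=2 v3=3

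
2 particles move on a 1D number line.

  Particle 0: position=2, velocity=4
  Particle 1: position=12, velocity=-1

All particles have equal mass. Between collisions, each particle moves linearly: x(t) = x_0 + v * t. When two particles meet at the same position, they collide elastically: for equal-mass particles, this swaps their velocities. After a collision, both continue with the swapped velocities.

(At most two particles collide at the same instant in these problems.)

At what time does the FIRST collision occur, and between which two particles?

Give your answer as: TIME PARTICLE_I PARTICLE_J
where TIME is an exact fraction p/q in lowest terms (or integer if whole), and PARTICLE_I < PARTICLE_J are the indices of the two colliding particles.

Pair (0,1): pos 2,12 vel 4,-1 -> gap=10, closing at 5/unit, collide at t=2
Earliest collision: t=2 between 0 and 1

Answer: 2 0 1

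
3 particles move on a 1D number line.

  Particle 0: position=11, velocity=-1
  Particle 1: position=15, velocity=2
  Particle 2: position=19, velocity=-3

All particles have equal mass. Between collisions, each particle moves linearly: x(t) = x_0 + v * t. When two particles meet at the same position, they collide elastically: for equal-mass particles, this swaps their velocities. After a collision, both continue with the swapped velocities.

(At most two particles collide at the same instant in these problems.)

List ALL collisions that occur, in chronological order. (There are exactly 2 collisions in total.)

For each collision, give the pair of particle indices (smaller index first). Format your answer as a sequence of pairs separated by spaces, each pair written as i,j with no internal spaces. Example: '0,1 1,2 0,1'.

Answer: 1,2 0,1

Derivation:
Collision at t=4/5: particles 1 and 2 swap velocities; positions: p0=51/5 p1=83/5 p2=83/5; velocities now: v0=-1 v1=-3 v2=2
Collision at t=4: particles 0 and 1 swap velocities; positions: p0=7 p1=7 p2=23; velocities now: v0=-3 v1=-1 v2=2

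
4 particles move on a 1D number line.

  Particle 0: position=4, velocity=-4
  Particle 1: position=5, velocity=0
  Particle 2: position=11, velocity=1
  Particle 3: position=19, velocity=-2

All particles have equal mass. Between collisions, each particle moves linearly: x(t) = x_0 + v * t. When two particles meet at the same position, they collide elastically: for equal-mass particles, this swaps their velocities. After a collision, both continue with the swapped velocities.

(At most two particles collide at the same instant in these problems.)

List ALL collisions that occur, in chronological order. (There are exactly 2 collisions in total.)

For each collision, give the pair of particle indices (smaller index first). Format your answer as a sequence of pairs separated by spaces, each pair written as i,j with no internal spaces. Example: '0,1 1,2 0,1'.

Collision at t=8/3: particles 2 and 3 swap velocities; positions: p0=-20/3 p1=5 p2=41/3 p3=41/3; velocities now: v0=-4 v1=0 v2=-2 v3=1
Collision at t=7: particles 1 and 2 swap velocities; positions: p0=-24 p1=5 p2=5 p3=18; velocities now: v0=-4 v1=-2 v2=0 v3=1

Answer: 2,3 1,2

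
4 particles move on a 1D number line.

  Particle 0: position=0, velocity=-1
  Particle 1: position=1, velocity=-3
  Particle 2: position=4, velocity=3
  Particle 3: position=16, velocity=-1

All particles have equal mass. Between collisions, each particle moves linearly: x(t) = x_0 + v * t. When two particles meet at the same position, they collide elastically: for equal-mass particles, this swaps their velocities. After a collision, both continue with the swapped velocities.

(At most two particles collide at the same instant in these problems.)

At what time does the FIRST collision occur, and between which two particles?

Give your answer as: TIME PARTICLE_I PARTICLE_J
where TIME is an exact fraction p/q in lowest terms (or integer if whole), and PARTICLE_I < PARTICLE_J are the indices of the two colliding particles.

Pair (0,1): pos 0,1 vel -1,-3 -> gap=1, closing at 2/unit, collide at t=1/2
Pair (1,2): pos 1,4 vel -3,3 -> not approaching (rel speed -6 <= 0)
Pair (2,3): pos 4,16 vel 3,-1 -> gap=12, closing at 4/unit, collide at t=3
Earliest collision: t=1/2 between 0 and 1

Answer: 1/2 0 1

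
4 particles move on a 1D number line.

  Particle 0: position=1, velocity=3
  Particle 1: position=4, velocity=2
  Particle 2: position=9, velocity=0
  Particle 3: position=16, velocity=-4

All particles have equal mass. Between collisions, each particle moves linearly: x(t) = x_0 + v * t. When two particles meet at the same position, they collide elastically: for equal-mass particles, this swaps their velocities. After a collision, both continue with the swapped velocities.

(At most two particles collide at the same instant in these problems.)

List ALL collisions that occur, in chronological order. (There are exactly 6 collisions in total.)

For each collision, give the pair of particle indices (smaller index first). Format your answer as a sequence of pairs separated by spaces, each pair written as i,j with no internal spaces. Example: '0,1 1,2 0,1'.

Collision at t=7/4: particles 2 and 3 swap velocities; positions: p0=25/4 p1=15/2 p2=9 p3=9; velocities now: v0=3 v1=2 v2=-4 v3=0
Collision at t=2: particles 1 and 2 swap velocities; positions: p0=7 p1=8 p2=8 p3=9; velocities now: v0=3 v1=-4 v2=2 v3=0
Collision at t=15/7: particles 0 and 1 swap velocities; positions: p0=52/7 p1=52/7 p2=58/7 p3=9; velocities now: v0=-4 v1=3 v2=2 v3=0
Collision at t=5/2: particles 2 and 3 swap velocities; positions: p0=6 p1=17/2 p2=9 p3=9; velocities now: v0=-4 v1=3 v2=0 v3=2
Collision at t=8/3: particles 1 and 2 swap velocities; positions: p0=16/3 p1=9 p2=9 p3=28/3; velocities now: v0=-4 v1=0 v2=3 v3=2
Collision at t=3: particles 2 and 3 swap velocities; positions: p0=4 p1=9 p2=10 p3=10; velocities now: v0=-4 v1=0 v2=2 v3=3

Answer: 2,3 1,2 0,1 2,3 1,2 2,3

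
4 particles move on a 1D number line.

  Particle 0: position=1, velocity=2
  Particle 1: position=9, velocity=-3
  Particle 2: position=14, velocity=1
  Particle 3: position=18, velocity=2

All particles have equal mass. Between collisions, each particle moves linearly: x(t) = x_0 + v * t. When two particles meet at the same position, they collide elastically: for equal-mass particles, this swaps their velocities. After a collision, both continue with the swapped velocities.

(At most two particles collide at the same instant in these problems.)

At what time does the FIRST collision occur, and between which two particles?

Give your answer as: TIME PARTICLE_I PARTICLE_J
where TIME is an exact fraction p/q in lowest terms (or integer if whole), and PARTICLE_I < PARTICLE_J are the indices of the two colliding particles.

Answer: 8/5 0 1

Derivation:
Pair (0,1): pos 1,9 vel 2,-3 -> gap=8, closing at 5/unit, collide at t=8/5
Pair (1,2): pos 9,14 vel -3,1 -> not approaching (rel speed -4 <= 0)
Pair (2,3): pos 14,18 vel 1,2 -> not approaching (rel speed -1 <= 0)
Earliest collision: t=8/5 between 0 and 1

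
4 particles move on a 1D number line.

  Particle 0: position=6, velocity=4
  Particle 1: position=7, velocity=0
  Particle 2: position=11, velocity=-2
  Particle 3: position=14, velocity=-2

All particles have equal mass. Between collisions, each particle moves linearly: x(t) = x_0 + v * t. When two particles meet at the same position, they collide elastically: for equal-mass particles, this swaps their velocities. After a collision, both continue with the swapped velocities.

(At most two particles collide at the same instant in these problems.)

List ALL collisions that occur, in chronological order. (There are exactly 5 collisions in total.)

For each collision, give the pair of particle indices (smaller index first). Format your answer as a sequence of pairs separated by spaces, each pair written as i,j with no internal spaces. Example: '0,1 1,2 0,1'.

Collision at t=1/4: particles 0 and 1 swap velocities; positions: p0=7 p1=7 p2=21/2 p3=27/2; velocities now: v0=0 v1=4 v2=-2 v3=-2
Collision at t=5/6: particles 1 and 2 swap velocities; positions: p0=7 p1=28/3 p2=28/3 p3=37/3; velocities now: v0=0 v1=-2 v2=4 v3=-2
Collision at t=4/3: particles 2 and 3 swap velocities; positions: p0=7 p1=25/3 p2=34/3 p3=34/3; velocities now: v0=0 v1=-2 v2=-2 v3=4
Collision at t=2: particles 0 and 1 swap velocities; positions: p0=7 p1=7 p2=10 p3=14; velocities now: v0=-2 v1=0 v2=-2 v3=4
Collision at t=7/2: particles 1 and 2 swap velocities; positions: p0=4 p1=7 p2=7 p3=20; velocities now: v0=-2 v1=-2 v2=0 v3=4

Answer: 0,1 1,2 2,3 0,1 1,2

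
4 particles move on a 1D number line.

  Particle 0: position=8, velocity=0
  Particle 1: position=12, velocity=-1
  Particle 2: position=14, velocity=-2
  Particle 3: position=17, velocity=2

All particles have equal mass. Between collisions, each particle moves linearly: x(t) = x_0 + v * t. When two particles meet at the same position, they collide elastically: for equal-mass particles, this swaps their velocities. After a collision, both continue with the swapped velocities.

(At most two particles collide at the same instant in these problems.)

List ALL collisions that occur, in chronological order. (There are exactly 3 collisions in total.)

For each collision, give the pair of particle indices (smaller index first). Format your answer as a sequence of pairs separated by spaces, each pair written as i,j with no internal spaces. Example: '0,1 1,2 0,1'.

Collision at t=2: particles 1 and 2 swap velocities; positions: p0=8 p1=10 p2=10 p3=21; velocities now: v0=0 v1=-2 v2=-1 v3=2
Collision at t=3: particles 0 and 1 swap velocities; positions: p0=8 p1=8 p2=9 p3=23; velocities now: v0=-2 v1=0 v2=-1 v3=2
Collision at t=4: particles 1 and 2 swap velocities; positions: p0=6 p1=8 p2=8 p3=25; velocities now: v0=-2 v1=-1 v2=0 v3=2

Answer: 1,2 0,1 1,2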